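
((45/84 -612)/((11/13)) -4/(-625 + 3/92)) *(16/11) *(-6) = 27921090408/4427269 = 6306.62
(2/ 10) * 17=17/ 5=3.40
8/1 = 8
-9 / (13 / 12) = -108 / 13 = -8.31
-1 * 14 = -14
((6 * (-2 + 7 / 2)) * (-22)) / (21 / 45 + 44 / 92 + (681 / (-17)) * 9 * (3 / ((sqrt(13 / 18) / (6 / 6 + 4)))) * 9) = 41832429210 / 733377326869336159 + 497241022323375 * sqrt(26) / 733377326869336159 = 0.00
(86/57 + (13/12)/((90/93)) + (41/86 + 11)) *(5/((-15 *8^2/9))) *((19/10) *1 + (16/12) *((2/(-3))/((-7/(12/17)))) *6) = -1.61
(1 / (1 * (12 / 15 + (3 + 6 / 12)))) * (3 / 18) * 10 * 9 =150 / 43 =3.49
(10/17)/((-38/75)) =-375/323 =-1.16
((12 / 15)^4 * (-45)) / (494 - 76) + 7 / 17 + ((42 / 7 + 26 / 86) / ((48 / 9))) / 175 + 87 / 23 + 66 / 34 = 300000289223 / 49194838000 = 6.10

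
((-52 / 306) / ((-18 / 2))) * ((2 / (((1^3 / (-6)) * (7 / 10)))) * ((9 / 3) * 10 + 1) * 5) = -161200 / 3213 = -50.17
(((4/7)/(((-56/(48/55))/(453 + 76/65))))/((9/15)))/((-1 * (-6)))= -118084/105105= -1.12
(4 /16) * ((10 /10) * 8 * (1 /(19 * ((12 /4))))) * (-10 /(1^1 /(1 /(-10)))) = 2 /57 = 0.04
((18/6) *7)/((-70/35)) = -10.50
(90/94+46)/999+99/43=4743248/2018979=2.35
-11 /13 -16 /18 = -203 /117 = -1.74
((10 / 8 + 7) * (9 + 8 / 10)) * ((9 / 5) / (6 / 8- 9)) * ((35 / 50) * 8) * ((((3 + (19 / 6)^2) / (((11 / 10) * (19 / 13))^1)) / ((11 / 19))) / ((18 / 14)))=-29277794 / 27225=-1075.40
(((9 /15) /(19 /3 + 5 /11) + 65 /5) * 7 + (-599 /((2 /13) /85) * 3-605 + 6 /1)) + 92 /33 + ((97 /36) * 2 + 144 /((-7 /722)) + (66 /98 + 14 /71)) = -55558876933201 /55107360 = -1008193.41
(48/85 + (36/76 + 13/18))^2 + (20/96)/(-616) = 3.10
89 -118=-29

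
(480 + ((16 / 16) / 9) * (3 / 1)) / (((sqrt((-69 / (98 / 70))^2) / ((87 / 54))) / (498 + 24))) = 8483167 / 1035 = 8196.30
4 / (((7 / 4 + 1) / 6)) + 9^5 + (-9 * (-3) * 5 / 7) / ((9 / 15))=4549920 / 77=59089.87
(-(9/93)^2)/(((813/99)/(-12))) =3564/260431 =0.01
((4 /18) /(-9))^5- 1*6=-20920706438 /3486784401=-6.00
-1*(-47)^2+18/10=-2207.20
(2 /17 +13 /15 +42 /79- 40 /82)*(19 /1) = 16134781 /825945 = 19.53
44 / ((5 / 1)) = 44 / 5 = 8.80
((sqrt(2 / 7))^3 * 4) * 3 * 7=24 * sqrt(14) / 7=12.83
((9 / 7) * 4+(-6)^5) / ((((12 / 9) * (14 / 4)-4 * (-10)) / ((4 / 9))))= -77.32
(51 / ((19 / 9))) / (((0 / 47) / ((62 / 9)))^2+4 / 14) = 3213 / 38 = 84.55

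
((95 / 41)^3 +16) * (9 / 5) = 17640999 / 344605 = 51.19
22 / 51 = 0.43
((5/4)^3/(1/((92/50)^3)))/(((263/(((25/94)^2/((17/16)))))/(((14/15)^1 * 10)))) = 851690/29629317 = 0.03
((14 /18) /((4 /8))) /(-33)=-14 /297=-0.05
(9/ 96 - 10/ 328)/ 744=83/ 976128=0.00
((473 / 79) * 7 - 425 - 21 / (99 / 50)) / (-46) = 513181 / 59961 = 8.56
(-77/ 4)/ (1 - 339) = 77/ 1352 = 0.06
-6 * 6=-36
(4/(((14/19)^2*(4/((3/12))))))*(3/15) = 361/3920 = 0.09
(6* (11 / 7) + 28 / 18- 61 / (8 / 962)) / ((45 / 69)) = -11230.54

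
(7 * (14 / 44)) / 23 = 49 / 506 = 0.10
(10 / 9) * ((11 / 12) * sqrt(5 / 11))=5 * sqrt(55) / 54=0.69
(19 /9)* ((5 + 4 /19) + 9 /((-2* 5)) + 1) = 1009 /90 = 11.21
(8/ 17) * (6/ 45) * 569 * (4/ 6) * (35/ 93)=127456/ 14229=8.96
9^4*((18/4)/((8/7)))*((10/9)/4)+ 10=229955/32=7186.09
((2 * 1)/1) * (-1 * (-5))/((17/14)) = 140/17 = 8.24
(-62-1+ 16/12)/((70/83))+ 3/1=-2945/42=-70.12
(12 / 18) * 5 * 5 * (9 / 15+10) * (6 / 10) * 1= 106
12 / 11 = 1.09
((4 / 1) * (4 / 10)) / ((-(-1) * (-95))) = -8 / 475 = -0.02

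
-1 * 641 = -641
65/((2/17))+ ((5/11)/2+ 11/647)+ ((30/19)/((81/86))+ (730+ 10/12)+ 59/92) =431924436925/335893932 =1285.90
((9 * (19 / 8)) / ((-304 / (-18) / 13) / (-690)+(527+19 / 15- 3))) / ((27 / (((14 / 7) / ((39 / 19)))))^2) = 788785 / 14884023726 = 0.00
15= 15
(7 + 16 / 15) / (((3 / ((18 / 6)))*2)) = 121 / 30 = 4.03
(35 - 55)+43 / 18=-317 / 18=-17.61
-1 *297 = -297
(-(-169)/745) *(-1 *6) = -1014/745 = -1.36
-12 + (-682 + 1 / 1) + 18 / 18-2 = -694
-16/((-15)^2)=-16/225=-0.07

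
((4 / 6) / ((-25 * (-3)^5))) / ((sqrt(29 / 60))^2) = 8 / 35235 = 0.00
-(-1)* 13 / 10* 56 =364 / 5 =72.80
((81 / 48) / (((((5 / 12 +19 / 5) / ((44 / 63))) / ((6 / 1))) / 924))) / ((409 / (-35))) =-1247400 / 9407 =-132.60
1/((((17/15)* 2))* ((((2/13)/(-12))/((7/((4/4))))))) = -4095/17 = -240.88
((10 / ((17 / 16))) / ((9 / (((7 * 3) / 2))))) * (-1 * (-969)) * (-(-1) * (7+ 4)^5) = 1713582640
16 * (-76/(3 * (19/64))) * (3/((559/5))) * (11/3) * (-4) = 901120/1677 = 537.34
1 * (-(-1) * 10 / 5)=2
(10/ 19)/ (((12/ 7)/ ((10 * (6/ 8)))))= 175/ 76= 2.30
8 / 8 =1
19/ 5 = 3.80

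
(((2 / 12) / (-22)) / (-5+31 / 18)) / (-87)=-1 / 37642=-0.00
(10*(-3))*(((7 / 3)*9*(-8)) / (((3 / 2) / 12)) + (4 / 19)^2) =14555040 / 361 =40318.67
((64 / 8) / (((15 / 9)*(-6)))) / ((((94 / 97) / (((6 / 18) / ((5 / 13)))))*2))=-1261 / 3525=-0.36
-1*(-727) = 727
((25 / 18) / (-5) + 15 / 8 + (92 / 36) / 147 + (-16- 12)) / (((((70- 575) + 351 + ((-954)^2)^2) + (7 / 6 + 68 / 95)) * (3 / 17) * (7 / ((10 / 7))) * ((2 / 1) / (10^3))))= -563762181250 / 30607247728053749151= -0.00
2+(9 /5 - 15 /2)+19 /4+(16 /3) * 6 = 661 /20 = 33.05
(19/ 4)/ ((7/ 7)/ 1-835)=-19/ 3336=-0.01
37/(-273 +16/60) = -555/4091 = -0.14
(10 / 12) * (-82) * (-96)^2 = -629760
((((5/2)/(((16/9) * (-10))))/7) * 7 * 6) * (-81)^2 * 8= -177147/4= -44286.75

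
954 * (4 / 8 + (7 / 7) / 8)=2385 / 4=596.25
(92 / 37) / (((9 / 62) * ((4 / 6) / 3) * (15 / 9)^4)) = 231012 / 23125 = 9.99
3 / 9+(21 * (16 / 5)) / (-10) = -479 / 75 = -6.39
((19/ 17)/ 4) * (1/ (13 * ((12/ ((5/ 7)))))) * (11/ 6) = 1045/ 445536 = 0.00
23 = 23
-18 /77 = -0.23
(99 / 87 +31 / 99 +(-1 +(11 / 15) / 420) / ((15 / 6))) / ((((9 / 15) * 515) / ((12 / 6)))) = 5284309 / 776246625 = 0.01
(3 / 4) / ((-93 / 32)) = -8 / 31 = -0.26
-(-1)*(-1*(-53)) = 53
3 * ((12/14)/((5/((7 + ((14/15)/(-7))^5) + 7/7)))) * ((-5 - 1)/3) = -24299872/2953125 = -8.23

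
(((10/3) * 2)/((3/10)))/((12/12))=200/9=22.22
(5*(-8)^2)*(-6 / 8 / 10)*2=-48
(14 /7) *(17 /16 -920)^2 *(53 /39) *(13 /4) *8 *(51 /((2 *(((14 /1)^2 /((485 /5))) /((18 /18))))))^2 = 93465288332470431 /9834496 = 9503820870.18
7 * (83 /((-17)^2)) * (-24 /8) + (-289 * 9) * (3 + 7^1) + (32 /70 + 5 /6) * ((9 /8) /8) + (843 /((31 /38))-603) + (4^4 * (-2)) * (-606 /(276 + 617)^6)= -520763005354442080890552965157 /20353837548021764582615680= -25585.49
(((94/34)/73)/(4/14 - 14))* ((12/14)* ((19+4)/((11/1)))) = -1081/218416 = -0.00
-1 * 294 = -294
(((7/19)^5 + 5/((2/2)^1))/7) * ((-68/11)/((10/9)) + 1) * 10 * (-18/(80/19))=14002752609/100347170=139.54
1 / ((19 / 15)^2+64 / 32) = 225 / 811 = 0.28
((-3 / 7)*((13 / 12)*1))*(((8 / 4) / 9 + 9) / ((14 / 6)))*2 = -1079 / 294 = -3.67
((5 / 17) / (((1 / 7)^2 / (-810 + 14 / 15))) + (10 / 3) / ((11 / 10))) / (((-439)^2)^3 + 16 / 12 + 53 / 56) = -366217824 / 224873360340114348797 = -0.00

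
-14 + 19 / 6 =-65 / 6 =-10.83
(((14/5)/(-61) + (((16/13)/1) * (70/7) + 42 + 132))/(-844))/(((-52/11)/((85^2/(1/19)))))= 13939946790/2175199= 6408.58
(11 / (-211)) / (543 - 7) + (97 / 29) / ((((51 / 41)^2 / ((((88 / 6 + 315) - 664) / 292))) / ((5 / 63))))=-0.20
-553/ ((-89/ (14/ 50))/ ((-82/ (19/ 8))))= -2539376/ 42275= -60.07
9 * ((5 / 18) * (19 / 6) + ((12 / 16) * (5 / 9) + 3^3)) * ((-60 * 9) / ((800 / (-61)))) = 104859 / 10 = 10485.90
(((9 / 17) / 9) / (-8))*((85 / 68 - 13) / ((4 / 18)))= 423 / 1088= 0.39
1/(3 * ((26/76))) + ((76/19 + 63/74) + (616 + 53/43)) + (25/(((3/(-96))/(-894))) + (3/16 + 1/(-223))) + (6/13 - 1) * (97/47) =7448393475369883/10405369104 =715822.13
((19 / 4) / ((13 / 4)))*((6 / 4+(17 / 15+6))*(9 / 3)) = 37.85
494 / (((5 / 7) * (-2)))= -1729 / 5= -345.80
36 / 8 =9 / 2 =4.50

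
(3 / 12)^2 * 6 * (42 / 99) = 7 / 44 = 0.16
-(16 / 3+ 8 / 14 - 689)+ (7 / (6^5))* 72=516469 / 756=683.16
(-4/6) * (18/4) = -3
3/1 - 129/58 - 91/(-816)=20999/23664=0.89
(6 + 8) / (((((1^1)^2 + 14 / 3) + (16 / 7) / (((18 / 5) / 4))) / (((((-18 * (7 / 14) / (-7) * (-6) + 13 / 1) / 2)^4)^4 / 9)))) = 1073778.11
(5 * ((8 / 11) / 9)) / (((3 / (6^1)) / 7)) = 560 / 99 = 5.66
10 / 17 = 0.59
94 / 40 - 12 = -9.65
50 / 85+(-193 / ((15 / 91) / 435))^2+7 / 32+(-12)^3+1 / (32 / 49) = 17640151401827 / 68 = 259413991203.34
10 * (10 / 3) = 100 / 3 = 33.33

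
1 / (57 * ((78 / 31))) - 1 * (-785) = 3490141 / 4446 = 785.01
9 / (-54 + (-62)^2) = 9 / 3790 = 0.00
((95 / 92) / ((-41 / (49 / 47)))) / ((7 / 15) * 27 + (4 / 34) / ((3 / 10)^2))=-3561075 / 1886124476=-0.00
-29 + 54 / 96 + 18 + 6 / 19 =-3077 / 304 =-10.12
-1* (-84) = 84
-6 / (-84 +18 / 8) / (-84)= -2 / 2289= -0.00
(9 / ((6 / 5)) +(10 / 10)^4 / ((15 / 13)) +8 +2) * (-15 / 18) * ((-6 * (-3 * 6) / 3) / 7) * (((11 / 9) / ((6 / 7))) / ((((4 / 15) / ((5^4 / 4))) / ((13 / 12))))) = -246228125 / 3456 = -71246.56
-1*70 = -70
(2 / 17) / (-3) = -2 / 51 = -0.04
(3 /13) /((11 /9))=27 /143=0.19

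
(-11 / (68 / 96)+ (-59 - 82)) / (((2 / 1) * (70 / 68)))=-2661 / 35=-76.03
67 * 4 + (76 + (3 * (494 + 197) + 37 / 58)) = 140223 / 58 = 2417.64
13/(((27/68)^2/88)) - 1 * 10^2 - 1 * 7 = 5211853/729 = 7149.32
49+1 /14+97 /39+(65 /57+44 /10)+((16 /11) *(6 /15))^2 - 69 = -120949253 /10460450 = -11.56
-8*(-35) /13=280 /13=21.54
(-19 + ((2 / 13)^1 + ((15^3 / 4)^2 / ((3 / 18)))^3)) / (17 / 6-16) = -1556220149677276610951805 / 262912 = -5919167438828492464.98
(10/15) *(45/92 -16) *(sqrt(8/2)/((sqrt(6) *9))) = -1427 *sqrt(6)/3726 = -0.94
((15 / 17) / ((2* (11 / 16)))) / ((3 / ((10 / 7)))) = 400 / 1309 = 0.31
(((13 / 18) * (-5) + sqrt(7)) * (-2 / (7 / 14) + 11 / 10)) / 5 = 377 / 180- 29 * sqrt(7) / 50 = 0.56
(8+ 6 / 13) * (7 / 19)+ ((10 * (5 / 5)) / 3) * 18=15590 / 247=63.12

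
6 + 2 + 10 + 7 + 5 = 30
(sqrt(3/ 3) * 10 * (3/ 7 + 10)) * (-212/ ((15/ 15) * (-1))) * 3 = 464280/ 7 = 66325.71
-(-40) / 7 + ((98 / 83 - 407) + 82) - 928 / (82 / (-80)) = 13989141 / 23821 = 587.26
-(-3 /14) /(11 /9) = 27 /154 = 0.18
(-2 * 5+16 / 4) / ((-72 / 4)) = 1 / 3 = 0.33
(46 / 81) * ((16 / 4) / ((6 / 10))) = 920 / 243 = 3.79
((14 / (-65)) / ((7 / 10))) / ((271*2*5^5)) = -2 / 11009375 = -0.00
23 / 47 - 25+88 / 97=-107608 / 4559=-23.60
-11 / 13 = -0.85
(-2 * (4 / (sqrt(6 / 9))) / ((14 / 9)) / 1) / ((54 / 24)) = -8 * sqrt(6) / 7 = -2.80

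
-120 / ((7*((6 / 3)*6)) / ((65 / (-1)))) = 650 / 7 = 92.86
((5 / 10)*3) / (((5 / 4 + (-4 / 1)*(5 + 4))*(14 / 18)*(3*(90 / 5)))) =-1 / 973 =-0.00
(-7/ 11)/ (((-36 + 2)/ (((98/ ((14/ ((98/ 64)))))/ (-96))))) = -2401/ 1148928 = -0.00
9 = 9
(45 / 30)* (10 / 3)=5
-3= -3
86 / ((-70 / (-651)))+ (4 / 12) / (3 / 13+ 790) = 123245246 / 154095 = 799.80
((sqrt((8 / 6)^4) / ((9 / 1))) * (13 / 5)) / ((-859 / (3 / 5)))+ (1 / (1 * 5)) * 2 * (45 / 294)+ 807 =22929749258 / 28411425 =807.06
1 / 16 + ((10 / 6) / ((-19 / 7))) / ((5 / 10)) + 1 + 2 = 1673 / 912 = 1.83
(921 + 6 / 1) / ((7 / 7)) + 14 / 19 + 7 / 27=476062 / 513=928.00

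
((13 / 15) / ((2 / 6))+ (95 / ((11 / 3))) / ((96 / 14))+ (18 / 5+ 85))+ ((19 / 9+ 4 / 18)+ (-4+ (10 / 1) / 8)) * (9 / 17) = 1417577 / 14960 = 94.76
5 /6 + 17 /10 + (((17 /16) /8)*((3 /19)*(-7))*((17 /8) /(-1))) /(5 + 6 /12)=4157339 /1605120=2.59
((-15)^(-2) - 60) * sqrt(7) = -13499 * sqrt(7) / 225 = -158.73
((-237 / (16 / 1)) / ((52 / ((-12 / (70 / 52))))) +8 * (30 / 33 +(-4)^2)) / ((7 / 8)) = 424461 / 2695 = 157.50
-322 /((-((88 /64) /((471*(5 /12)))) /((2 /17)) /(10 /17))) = 3180.50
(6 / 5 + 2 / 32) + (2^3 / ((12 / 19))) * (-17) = -214.07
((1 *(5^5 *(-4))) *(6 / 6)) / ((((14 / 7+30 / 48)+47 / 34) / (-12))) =4080000 / 109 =37431.19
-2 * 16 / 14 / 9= -16 / 63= -0.25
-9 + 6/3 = -7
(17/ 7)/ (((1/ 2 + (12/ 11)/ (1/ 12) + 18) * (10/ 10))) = 374/ 4865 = 0.08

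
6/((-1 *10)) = -3/5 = -0.60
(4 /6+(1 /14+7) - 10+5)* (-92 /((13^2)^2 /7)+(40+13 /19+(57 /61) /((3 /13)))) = 85101564575 /695146179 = 122.42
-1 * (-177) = 177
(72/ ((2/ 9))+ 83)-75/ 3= 382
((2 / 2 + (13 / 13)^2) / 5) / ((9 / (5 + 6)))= 22 / 45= 0.49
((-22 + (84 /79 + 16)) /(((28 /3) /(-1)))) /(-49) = -585 /54194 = -0.01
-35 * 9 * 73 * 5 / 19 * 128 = -14716800 / 19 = -774568.42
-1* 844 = -844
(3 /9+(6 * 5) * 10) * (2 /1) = 1802 /3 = 600.67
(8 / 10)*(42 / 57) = 56 / 95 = 0.59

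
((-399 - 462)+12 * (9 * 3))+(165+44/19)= -7024/19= -369.68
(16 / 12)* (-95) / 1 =-380 / 3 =-126.67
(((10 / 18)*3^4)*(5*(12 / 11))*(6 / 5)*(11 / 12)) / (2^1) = 135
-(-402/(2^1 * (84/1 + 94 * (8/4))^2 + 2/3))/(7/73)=44019/1553671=0.03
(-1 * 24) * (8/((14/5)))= -480/7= -68.57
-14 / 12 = -7 / 6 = -1.17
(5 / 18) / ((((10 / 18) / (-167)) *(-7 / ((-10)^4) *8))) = 104375 / 7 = 14910.71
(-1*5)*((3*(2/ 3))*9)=-90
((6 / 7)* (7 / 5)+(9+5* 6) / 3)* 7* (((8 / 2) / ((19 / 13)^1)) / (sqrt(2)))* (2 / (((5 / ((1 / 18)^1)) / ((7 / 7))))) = 12922* sqrt(2) / 4275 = 4.27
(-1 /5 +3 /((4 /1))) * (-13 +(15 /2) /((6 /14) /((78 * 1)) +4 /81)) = 275132 /4045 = 68.02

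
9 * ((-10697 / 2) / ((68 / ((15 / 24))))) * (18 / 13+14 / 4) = -61133355 / 28288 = -2161.11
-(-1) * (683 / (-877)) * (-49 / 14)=2.73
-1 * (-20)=20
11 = 11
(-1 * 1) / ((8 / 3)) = -3 / 8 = -0.38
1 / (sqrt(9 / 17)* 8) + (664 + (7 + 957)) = sqrt(17) / 24 + 1628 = 1628.17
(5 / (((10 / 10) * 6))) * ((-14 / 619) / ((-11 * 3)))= 35 / 61281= 0.00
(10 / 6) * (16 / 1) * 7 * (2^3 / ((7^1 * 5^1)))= 128 / 3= 42.67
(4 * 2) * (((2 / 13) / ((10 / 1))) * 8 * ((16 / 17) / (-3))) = -1024 / 3315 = -0.31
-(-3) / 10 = 3 / 10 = 0.30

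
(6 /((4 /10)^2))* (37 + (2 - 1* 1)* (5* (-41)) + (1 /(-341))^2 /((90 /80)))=-2197710800 /348843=-6300.00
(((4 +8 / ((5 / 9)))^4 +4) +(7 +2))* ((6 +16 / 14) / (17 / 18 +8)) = 91545.95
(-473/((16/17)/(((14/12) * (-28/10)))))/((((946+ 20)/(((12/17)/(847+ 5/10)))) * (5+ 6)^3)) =301/283031100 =0.00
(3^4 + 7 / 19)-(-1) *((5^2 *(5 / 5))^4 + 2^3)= 7423573 / 19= 390714.37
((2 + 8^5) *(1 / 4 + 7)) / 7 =475165 / 14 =33940.36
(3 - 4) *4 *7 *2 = -56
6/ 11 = 0.55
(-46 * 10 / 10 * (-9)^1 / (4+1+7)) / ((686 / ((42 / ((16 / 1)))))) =207 / 1568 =0.13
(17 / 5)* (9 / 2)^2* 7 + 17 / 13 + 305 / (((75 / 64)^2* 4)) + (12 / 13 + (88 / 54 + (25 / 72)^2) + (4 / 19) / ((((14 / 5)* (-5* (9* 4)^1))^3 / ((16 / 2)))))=541.45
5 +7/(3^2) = 52/9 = 5.78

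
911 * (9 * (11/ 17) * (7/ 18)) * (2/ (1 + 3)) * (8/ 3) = 140294/ 51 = 2750.86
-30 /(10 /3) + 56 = 47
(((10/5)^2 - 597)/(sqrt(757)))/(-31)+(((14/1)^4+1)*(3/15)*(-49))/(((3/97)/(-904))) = 593*sqrt(757)/23467+165066784904/15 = 11004452327.63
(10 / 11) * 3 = 30 / 11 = 2.73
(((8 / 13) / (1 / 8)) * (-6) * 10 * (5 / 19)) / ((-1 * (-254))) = -9600 / 31369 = -0.31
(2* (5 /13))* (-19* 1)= -190 /13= -14.62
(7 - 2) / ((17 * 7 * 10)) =0.00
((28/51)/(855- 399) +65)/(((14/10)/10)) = 464.29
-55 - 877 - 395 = -1327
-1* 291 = -291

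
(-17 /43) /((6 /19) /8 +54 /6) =-0.04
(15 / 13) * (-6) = -90 / 13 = -6.92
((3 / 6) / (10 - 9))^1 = 1 / 2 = 0.50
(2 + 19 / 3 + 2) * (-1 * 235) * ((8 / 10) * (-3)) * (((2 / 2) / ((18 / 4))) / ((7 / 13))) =151528 / 63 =2405.21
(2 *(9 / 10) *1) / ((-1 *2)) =-9 / 10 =-0.90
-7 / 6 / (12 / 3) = -7 / 24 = -0.29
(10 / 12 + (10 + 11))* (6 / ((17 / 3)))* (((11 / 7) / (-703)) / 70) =-4323 / 5855990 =-0.00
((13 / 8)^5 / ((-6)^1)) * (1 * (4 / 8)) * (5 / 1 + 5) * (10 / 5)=-1856465 / 98304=-18.88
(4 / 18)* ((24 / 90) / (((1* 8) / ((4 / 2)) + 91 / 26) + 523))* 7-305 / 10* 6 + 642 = 65744977 / 143235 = 459.00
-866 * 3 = -2598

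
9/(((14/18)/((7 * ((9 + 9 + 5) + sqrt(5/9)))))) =27 * sqrt(5) + 1863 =1923.37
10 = 10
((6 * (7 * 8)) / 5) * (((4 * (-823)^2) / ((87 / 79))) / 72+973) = 3081831704 / 1305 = 2361556.86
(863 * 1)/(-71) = -863/71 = -12.15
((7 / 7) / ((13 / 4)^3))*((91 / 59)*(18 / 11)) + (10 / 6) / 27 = 1201589 / 8884161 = 0.14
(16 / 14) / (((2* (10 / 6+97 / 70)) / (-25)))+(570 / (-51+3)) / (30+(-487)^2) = -5692836895 / 1216356472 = -4.68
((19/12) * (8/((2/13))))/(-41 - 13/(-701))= -2.01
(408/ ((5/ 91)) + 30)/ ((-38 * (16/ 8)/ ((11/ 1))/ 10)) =-10791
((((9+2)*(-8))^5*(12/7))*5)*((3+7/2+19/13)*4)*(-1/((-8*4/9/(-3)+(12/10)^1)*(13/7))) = 384716567347200/1183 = 325204198941.00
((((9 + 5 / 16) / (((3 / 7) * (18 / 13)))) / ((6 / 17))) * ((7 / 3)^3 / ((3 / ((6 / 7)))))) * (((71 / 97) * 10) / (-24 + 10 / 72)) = -4009599685 / 80989956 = -49.51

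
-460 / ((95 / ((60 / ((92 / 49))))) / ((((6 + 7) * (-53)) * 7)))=14179620 / 19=746295.79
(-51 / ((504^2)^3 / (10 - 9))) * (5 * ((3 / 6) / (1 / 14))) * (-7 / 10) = 17 / 222995387252736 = 0.00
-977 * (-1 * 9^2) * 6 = 474822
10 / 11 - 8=-78 / 11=-7.09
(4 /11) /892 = 0.00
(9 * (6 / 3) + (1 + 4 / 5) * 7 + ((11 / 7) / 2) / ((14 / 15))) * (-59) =-1855.07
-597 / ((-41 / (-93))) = -55521 / 41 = -1354.17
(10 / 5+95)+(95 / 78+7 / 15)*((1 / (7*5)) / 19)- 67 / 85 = 141401343 / 1469650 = 96.21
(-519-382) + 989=88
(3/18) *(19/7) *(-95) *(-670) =604675/21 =28794.05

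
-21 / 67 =-0.31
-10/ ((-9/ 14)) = 140/ 9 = 15.56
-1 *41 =-41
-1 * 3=-3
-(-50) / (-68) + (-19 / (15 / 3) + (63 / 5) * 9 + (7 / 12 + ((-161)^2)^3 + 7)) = 17764599791178997 / 1020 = 17416274305077.45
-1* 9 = -9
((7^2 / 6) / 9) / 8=49 / 432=0.11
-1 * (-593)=593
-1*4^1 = -4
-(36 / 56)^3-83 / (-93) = 159955 / 255192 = 0.63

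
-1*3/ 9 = -1/ 3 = -0.33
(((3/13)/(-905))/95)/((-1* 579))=1/215711275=0.00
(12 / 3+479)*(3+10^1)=6279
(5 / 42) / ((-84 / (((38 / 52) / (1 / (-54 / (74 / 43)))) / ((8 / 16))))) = 12255 / 188552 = 0.06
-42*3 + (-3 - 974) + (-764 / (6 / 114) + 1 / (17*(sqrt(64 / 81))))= -2124175 / 136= -15618.93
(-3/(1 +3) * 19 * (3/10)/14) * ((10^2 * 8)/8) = -855/28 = -30.54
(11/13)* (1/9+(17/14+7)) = 11539/1638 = 7.04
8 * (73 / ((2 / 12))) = 3504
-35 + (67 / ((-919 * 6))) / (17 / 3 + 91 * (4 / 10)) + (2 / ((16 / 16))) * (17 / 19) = -33.21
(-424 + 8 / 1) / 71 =-416 / 71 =-5.86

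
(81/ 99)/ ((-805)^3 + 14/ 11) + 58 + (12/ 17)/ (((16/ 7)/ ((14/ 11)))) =41772629953171/ 715369916338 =58.39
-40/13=-3.08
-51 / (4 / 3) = -153 / 4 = -38.25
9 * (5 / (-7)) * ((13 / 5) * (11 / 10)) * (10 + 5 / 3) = -429 / 2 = -214.50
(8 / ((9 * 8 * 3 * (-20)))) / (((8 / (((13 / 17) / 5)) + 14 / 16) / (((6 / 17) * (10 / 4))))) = -26 / 846243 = -0.00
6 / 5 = 1.20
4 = 4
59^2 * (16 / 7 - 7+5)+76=7494 / 7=1070.57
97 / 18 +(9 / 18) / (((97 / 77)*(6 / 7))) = 20435 / 3492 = 5.85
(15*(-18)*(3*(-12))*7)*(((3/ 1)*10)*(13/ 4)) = 6633900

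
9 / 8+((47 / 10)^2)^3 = 10780340329 / 1000000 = 10780.34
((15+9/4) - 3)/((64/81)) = 4617/256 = 18.04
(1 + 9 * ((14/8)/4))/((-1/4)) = -79/4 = -19.75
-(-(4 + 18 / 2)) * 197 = 2561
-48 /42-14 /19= -250 /133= -1.88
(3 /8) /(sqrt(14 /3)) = 3 * sqrt(42) /112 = 0.17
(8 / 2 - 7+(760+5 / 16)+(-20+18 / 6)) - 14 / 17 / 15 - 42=2848891 / 4080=698.26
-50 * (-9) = 450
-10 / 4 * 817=-4085 / 2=-2042.50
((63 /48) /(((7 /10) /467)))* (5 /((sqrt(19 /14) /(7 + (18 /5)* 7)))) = 1127805* sqrt(266) /152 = 121012.78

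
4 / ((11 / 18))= 72 / 11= 6.55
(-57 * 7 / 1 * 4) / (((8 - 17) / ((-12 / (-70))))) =30.40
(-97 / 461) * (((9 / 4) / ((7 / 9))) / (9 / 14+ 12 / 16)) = -0.44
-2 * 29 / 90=-29 / 45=-0.64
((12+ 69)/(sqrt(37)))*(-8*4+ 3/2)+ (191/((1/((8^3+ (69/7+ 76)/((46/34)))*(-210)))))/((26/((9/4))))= -2388954465/1196 - 4941*sqrt(37)/74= -1997859.71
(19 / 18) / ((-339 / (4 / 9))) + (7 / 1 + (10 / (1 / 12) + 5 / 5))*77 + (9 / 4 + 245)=1109700415 / 109836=10103.25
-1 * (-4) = 4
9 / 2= 4.50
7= 7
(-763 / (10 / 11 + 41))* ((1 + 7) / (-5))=67144 / 2305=29.13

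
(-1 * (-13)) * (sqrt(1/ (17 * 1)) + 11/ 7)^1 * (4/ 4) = 13 * sqrt(17)/ 17 + 143/ 7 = 23.58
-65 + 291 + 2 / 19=4296 / 19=226.11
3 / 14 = 0.21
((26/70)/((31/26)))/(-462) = -169/250635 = -0.00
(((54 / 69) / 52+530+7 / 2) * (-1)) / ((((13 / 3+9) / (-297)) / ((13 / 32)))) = 142133211 / 29440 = 4827.89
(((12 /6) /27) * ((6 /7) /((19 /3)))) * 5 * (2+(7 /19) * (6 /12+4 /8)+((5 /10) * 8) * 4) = 6980 /7581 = 0.92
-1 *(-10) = 10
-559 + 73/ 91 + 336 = -20220/ 91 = -222.20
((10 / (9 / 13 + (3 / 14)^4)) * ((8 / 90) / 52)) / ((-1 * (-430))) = 0.00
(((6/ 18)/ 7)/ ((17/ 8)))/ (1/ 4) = 32/ 357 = 0.09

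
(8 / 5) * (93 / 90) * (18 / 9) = 3.31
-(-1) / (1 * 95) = 1 / 95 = 0.01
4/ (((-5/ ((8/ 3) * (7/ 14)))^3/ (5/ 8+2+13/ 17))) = -14752/ 57375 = -0.26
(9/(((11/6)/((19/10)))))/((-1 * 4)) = -513/220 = -2.33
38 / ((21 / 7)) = 38 / 3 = 12.67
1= 1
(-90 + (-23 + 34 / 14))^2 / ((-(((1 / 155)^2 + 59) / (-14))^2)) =-9605195600625 / 13953043129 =-688.39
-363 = -363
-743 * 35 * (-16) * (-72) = -29957760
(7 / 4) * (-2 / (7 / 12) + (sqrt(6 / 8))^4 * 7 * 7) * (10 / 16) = 13515 / 512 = 26.40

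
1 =1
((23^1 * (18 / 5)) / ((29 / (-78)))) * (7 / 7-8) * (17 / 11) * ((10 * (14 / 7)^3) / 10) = 30741984 / 1595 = 19273.97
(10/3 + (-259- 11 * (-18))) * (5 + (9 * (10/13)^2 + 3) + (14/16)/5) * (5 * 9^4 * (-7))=241706131191/1352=178776724.25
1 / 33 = 0.03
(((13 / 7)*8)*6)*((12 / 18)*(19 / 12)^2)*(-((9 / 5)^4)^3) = -294542625490074 / 1708984375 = -172349.51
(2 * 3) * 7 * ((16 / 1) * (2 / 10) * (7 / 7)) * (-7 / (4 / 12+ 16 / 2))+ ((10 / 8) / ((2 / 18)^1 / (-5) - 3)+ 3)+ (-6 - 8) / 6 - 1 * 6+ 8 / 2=-23387159 / 204000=-114.64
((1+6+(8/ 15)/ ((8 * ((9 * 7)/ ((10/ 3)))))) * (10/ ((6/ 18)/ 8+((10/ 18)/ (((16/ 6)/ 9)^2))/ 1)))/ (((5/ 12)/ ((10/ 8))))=2541440/ 77049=32.98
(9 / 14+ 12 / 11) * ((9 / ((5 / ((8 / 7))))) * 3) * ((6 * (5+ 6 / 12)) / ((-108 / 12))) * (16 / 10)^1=-76896 / 1225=-62.77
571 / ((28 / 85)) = 48535 / 28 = 1733.39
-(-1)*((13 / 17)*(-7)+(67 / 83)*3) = -4136 / 1411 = -2.93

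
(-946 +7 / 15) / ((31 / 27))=-127647 / 155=-823.53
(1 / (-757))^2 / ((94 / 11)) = 11 / 53866606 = 0.00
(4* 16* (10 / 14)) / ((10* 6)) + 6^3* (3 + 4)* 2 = 63520 / 21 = 3024.76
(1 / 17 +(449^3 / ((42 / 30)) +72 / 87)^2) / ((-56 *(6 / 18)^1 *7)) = -4392929586001990521303 / 137308388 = -31993162617290.29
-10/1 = -10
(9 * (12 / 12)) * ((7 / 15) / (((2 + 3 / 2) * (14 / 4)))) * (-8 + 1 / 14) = -666 / 245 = -2.72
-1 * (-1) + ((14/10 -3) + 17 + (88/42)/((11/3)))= 594/35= 16.97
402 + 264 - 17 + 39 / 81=17536 / 27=649.48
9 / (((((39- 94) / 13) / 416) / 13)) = -632736 / 55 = -11504.29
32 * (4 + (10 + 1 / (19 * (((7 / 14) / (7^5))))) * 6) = 6492800 / 19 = 341726.32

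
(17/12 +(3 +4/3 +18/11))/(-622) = -325/27368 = -0.01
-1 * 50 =-50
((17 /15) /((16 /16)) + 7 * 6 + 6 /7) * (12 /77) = 18476 /2695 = 6.86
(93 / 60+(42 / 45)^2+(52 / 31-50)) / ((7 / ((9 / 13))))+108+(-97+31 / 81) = 156363469 / 22850100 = 6.84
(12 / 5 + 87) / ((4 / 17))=7599 / 20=379.95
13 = 13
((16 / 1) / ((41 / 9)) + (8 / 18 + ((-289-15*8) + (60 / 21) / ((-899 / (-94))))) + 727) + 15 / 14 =1501605377 / 4644234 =323.33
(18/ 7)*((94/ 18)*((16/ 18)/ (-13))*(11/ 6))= -4136/ 2457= -1.68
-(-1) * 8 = 8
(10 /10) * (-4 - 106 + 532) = 422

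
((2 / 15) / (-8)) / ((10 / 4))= -1 / 150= -0.01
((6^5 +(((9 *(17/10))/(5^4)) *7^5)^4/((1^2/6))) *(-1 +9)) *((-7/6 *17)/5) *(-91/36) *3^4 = 4261450089885956662825035719541/3814697265625000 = 1117113572363064.22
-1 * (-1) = 1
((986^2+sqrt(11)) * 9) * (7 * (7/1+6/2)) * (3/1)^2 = 5670 * sqrt(11)+5512351320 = 5512370125.26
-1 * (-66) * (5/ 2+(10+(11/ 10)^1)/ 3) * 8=16368/ 5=3273.60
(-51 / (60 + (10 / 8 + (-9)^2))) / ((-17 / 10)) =120 / 569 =0.21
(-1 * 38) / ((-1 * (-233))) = -38 / 233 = -0.16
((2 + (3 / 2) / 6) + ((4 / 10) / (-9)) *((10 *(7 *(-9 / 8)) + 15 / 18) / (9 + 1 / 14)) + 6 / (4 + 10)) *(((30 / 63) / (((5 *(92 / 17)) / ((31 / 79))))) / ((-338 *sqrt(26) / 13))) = -154846829 *sqrt(26) / 4953092403168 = -0.00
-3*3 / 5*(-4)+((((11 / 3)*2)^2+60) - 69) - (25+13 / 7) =25.12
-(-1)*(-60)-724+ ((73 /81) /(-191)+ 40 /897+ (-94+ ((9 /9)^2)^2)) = -4056667580 /4625829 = -876.96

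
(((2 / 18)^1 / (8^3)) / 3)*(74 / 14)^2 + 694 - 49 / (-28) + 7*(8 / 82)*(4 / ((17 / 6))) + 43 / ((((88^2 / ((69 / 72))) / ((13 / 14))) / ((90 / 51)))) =19901200396877 / 28563929856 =696.72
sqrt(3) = 1.73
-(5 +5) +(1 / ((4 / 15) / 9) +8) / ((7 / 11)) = 1557 / 28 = 55.61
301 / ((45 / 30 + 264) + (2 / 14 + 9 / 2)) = 2107 / 1891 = 1.11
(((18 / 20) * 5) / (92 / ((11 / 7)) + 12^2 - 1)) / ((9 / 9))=33 / 1478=0.02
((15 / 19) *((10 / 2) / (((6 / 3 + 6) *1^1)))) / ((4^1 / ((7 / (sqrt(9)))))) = 175 / 608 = 0.29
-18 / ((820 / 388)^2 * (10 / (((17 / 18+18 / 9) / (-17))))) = 498677 / 7144250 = 0.07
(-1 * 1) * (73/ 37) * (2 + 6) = -584/ 37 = -15.78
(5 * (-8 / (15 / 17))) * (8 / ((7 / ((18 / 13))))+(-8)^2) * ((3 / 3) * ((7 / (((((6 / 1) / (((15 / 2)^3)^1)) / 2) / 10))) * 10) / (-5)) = 760920000 / 13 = 58532307.69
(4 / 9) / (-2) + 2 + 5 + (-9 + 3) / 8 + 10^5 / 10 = 360217 / 36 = 10006.03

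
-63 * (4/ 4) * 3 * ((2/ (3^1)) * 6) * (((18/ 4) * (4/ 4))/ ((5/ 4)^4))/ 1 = -870912/ 625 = -1393.46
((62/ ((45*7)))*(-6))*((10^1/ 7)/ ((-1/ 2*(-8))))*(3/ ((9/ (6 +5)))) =-682/ 441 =-1.55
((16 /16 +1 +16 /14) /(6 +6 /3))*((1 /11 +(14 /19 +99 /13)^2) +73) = 95866895 /1708252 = 56.12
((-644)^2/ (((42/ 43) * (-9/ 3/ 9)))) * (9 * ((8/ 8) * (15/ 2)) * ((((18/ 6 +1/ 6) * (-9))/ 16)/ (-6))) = -408422385/ 16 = -25526399.06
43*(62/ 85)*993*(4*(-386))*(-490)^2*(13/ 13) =-196281263653440/ 17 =-11545956685496.47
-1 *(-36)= 36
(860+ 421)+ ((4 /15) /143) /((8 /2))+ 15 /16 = 43996111 /34320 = 1281.94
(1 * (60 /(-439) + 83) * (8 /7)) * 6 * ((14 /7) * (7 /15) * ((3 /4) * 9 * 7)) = 55002024 /2195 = 25057.87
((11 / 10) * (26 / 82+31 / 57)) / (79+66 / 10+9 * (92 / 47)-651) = -520102 / 300839673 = -0.00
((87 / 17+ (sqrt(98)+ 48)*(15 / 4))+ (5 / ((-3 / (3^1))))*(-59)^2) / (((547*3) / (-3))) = 292738 / 9299 - 105*sqrt(2) / 2188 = 31.41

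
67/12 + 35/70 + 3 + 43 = 625/12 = 52.08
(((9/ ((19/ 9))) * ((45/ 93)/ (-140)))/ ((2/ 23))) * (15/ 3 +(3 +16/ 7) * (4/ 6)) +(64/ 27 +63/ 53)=698706997/ 330400728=2.11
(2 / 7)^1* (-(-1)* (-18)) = -36 / 7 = -5.14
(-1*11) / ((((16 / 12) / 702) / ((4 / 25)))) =-926.64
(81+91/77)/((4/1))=226/11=20.55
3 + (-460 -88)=-545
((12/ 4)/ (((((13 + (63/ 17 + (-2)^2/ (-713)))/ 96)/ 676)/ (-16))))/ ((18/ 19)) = -4981827968/ 25303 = -196886.85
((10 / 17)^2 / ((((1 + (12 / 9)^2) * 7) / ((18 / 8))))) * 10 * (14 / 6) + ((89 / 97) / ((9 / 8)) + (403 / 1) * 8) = 813847006 / 252297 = 3225.75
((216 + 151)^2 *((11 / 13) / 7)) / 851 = 1481579 / 77441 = 19.13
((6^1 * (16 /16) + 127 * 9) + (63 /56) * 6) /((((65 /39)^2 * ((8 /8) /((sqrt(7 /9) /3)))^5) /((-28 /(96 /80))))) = -21.31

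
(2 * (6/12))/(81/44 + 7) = 44/389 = 0.11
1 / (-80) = -1 / 80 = -0.01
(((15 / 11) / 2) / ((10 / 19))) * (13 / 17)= 741 / 748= 0.99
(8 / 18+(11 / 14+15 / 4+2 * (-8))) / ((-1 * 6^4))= 2777 / 326592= 0.01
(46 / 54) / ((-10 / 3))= -23 / 90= -0.26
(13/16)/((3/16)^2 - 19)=-208/4855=-0.04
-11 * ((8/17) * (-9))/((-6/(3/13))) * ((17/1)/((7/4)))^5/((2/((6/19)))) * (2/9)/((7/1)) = -22578733056/29059303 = -776.99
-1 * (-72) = 72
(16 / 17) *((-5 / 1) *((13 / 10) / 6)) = -52 / 51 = -1.02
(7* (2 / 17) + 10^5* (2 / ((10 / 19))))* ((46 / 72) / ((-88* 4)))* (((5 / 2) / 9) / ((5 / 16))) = -2251217 / 3672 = -613.08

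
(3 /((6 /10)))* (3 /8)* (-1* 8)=-15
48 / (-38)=-24 / 19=-1.26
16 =16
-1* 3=-3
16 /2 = 8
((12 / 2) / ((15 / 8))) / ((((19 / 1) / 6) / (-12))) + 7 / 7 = -1057 / 95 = -11.13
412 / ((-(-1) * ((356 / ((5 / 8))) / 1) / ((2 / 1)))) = 515 / 356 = 1.45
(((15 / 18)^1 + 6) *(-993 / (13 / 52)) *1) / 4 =-13571 / 2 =-6785.50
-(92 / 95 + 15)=-1517 / 95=-15.97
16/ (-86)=-8/ 43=-0.19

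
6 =6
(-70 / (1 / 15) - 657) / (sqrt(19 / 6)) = -1707 * sqrt(114) / 19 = -959.25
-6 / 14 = -3 / 7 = -0.43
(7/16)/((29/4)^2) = 7/841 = 0.01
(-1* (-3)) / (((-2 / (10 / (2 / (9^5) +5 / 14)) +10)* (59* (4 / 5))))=31000725 / 4842605186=0.01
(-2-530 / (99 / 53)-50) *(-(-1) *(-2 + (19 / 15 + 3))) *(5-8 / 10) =-7910644 / 2475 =-3196.22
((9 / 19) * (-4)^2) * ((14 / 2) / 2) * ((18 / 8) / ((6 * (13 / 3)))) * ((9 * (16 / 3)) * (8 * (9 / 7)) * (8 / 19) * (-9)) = -20155392 / 4693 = -4294.78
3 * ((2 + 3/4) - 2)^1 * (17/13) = 153/52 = 2.94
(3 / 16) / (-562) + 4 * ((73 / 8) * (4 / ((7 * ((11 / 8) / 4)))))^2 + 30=50667798085 / 53313568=950.37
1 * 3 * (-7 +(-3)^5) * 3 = -2250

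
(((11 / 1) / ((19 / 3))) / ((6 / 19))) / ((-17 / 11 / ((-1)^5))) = 121 / 34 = 3.56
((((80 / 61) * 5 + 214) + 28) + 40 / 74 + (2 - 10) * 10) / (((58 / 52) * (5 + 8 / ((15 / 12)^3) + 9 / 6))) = 14.31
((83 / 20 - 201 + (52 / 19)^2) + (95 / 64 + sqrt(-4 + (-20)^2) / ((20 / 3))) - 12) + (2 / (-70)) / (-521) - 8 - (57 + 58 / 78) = -872863728241 / 3286151232 + 9 *sqrt(11) / 10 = -262.63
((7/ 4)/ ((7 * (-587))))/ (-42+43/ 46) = 23/ 2217686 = 0.00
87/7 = 12.43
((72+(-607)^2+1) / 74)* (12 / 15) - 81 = 722059 / 185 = 3903.02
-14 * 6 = -84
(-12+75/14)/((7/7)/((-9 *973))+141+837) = -116343/17128690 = -0.01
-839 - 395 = -1234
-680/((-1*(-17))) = -40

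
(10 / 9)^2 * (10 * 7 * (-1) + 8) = -76.54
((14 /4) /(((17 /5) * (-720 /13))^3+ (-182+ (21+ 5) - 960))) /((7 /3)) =-2197 /9781727496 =-0.00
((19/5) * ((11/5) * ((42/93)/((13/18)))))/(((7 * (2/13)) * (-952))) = -1881/368900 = -0.01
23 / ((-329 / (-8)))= 184 / 329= 0.56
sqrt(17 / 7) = sqrt(119) / 7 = 1.56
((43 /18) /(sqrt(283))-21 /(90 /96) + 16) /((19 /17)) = -544 /95 + 731 * sqrt(283) /96786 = -5.60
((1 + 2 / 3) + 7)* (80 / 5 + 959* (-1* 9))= -223990 / 3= -74663.33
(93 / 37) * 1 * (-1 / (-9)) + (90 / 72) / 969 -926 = -132759275 / 143412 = -925.72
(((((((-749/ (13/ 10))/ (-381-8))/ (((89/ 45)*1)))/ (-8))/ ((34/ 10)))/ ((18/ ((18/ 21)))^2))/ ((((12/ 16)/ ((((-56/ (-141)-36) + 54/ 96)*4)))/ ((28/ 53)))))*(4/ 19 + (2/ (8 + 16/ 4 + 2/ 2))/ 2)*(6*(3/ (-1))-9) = -225206417625/ 4707632608757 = -0.05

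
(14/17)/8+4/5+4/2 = 2.90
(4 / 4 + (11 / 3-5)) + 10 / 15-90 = -269 / 3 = -89.67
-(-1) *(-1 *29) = -29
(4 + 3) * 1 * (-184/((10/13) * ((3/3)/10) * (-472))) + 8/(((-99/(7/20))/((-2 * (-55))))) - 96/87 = 481373/15399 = 31.26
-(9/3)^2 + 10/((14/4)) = -43/7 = -6.14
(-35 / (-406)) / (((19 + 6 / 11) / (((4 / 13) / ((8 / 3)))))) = 33 / 64844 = 0.00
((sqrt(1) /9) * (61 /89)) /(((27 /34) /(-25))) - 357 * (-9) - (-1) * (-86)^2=229388993 /21627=10606.60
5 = 5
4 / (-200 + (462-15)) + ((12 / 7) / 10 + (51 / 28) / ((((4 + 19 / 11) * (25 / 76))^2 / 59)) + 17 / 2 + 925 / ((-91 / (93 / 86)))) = 1719635064562 / 61475675625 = 27.97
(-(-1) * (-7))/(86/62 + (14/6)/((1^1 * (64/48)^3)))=-13888/4705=-2.95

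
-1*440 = -440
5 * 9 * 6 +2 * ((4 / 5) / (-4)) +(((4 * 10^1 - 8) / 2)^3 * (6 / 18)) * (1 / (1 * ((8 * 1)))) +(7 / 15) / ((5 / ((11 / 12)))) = 396317 / 900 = 440.35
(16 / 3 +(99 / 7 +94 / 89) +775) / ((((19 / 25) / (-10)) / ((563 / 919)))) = -209274137500 / 32634609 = -6412.64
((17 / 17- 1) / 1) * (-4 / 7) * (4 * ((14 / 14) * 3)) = 0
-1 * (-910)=910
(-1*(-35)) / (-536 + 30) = -35 / 506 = -0.07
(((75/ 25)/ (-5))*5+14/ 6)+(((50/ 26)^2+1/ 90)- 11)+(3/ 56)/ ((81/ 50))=-5062177/ 638820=-7.92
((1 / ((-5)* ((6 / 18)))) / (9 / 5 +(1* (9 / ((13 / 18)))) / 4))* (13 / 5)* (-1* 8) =2704 / 1065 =2.54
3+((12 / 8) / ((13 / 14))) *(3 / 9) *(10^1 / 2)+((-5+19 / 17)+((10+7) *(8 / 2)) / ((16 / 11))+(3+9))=53535 / 884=60.56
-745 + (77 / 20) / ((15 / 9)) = -74269 / 100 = -742.69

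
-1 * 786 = -786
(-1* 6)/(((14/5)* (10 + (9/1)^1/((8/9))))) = -120/1127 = -0.11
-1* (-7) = 7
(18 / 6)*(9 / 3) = 9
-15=-15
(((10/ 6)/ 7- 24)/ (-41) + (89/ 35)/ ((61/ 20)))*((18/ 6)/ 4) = 74227/ 70028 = 1.06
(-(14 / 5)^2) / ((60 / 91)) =-4459 / 375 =-11.89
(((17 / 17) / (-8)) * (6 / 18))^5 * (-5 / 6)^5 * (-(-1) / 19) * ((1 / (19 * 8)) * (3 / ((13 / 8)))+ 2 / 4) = 790625 / 581156380606464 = 0.00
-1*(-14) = 14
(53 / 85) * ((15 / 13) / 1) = 159 / 221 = 0.72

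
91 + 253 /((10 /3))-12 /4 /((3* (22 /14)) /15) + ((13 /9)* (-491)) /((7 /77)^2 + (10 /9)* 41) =141.79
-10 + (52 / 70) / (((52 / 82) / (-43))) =-2113 / 35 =-60.37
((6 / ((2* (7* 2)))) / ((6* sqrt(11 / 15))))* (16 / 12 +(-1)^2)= sqrt(165) / 132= 0.10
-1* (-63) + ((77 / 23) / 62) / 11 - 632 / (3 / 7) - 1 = -6043367 / 4278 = -1412.66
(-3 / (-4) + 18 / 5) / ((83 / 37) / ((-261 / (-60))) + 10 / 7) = 1960371 / 876200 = 2.24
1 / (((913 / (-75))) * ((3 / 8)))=-200 / 913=-0.22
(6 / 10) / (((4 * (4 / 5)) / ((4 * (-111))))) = -333 / 4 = -83.25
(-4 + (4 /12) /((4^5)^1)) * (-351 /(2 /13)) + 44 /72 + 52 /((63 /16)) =9139.07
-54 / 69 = -18 / 23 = -0.78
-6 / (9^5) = -2 / 19683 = -0.00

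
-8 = -8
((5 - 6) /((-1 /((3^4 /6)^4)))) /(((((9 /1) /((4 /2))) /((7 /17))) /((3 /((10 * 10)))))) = 1240029 /13600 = 91.18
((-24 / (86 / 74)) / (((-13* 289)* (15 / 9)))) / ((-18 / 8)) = -1184 / 807755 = -0.00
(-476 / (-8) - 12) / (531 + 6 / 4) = 19 / 213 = 0.09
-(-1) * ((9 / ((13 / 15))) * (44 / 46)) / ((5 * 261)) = 66 / 8671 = 0.01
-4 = -4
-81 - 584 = -665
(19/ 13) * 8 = 152/ 13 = 11.69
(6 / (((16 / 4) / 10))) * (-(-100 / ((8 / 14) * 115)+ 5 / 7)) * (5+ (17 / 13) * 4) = 2850 / 23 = 123.91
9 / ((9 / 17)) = 17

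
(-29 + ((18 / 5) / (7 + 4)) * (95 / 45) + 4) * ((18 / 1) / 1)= -24066 / 55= -437.56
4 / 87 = 0.05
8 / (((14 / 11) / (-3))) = -132 / 7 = -18.86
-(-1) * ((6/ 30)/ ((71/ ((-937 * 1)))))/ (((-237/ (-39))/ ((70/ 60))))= -85267/ 168270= -0.51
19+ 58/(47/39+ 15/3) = 3430/121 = 28.35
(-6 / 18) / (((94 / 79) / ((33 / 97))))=-869 / 9118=-0.10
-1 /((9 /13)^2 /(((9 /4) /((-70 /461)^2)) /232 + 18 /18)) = -1091721241 /368323200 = -2.96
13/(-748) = -13/748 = -0.02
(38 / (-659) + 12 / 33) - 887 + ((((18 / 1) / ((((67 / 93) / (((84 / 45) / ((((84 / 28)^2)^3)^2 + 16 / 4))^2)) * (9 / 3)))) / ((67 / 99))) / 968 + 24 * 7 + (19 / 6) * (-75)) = -439400338073452957844613 / 459530519722309351250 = -956.19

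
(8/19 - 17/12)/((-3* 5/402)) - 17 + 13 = 12929/570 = 22.68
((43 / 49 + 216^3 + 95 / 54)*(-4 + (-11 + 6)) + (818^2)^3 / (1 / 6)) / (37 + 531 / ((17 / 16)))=3348783881525375.53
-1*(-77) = 77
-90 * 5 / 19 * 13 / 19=-5850 / 361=-16.20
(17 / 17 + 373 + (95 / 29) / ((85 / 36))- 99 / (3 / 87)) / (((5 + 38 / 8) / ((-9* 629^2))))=343603596012 / 377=911415374.04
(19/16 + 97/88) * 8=18.32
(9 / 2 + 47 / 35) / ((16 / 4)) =409 / 280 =1.46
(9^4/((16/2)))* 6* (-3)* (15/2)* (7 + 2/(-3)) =-5609655/8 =-701206.88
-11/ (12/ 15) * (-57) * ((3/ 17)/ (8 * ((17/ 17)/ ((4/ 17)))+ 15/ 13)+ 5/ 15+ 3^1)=81308315/ 31076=2616.43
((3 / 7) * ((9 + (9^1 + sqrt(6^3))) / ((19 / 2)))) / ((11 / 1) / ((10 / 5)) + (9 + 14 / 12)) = 108 * sqrt(6) / 6251 + 324 / 6251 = 0.09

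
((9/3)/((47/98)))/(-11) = -294/517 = -0.57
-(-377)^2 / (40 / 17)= -2416193 / 40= -60404.82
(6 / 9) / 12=1 / 18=0.06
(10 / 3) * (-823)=-8230 / 3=-2743.33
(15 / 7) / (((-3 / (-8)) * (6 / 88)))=1760 / 21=83.81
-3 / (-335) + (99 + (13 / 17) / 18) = 10153763 / 102510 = 99.05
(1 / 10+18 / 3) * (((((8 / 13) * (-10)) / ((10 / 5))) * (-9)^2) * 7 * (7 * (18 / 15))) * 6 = -34863696 / 65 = -536364.55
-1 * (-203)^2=-41209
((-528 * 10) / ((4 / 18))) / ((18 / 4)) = -5280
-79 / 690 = -0.11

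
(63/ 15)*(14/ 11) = 294/ 55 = 5.35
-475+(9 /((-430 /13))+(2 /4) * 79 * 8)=-159.27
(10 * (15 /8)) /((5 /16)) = 60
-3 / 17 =-0.18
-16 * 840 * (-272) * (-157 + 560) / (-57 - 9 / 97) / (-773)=1832104960 / 54883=33382.01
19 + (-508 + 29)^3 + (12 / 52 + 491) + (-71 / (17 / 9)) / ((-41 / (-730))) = -995825628488 / 9061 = -109902398.02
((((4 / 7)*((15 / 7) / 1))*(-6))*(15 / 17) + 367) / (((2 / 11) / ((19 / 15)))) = 62764999 / 24990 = 2511.60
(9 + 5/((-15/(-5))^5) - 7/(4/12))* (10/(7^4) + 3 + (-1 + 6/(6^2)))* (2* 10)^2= -18207140600/1750329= -10402.12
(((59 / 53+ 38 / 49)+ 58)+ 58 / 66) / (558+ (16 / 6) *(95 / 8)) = 5207836 / 50535023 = 0.10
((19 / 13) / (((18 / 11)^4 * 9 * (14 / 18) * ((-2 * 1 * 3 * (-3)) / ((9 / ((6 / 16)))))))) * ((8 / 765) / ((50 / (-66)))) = -6119938 / 11418600375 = -0.00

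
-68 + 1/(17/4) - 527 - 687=-1281.76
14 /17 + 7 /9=245 /153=1.60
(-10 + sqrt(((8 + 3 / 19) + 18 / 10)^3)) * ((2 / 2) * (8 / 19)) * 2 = 18.04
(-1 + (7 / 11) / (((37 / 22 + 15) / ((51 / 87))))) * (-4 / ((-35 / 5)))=-41620 / 74501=-0.56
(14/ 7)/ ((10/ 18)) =18/ 5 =3.60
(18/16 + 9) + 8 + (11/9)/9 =11833/648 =18.26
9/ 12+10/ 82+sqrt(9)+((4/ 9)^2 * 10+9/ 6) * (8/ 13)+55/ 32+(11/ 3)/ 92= 246869125/ 31775328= 7.77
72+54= 126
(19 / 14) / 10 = 19 / 140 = 0.14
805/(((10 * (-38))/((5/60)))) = -161/912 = -0.18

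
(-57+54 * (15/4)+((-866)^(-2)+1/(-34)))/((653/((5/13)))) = 9273206025/108228400228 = 0.09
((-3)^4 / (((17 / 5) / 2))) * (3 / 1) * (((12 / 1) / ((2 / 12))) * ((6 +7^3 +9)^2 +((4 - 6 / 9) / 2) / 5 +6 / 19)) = 426050053200 / 323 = 1319040412.38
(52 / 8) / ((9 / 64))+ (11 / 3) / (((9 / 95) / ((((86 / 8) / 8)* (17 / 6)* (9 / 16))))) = 1189879 / 9216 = 129.11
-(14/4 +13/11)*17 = -1751/22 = -79.59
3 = 3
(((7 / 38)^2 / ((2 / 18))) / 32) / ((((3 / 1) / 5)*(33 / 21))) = 5145 / 508288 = 0.01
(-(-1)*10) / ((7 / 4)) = 40 / 7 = 5.71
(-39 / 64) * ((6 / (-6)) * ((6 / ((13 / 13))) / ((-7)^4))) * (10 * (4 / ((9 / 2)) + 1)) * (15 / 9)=5525 / 115248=0.05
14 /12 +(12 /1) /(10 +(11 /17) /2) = 545 /234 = 2.33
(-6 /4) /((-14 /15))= 45 /28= 1.61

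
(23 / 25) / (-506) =-1 / 550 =-0.00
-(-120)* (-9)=-1080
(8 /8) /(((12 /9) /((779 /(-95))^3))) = -413.53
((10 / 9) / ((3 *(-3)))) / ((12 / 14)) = -35 / 243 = -0.14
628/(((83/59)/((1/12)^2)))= 9263/2988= 3.10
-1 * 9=-9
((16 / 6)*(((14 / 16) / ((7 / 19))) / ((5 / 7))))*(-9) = -399 / 5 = -79.80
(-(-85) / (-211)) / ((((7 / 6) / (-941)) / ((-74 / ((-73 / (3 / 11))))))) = 106540020 / 1186031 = 89.83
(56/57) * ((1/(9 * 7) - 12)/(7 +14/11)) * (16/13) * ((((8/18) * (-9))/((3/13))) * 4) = 17008640/140049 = 121.45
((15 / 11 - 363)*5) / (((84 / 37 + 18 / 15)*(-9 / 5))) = 289.47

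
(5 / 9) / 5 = 1 / 9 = 0.11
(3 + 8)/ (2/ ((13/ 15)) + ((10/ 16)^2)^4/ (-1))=2399141888/ 498238355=4.82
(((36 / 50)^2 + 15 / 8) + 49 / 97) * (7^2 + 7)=162.32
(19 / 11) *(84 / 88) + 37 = 9353 / 242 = 38.65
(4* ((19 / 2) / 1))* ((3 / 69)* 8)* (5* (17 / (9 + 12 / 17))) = 87856 / 759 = 115.75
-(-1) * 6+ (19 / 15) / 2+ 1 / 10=101 / 15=6.73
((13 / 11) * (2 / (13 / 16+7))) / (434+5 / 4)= 1664 / 2393875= 0.00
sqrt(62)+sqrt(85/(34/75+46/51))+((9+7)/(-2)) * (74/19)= -592/19+sqrt(62)+85 * sqrt(5)/24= -15.36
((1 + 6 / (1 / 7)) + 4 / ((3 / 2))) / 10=137 / 30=4.57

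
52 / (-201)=-0.26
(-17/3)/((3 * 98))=-17/882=-0.02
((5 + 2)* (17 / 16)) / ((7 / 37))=629 / 16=39.31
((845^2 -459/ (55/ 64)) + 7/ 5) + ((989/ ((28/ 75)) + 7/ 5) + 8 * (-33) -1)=1102451809/ 1540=715877.80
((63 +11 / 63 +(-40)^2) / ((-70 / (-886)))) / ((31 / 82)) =24556376 / 441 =55683.39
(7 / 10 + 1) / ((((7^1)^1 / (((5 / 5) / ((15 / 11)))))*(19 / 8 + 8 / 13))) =9724 / 163275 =0.06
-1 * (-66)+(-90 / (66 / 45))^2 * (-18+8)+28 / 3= -13641404 / 363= -37579.63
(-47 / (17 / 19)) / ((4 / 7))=-6251 / 68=-91.93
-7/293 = -0.02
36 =36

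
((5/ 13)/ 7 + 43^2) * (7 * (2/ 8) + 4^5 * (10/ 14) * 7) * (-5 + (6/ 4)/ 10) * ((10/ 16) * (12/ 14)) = -125392793661/ 5096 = -24606121.21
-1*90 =-90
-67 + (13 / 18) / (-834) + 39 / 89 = -88932245 / 1336068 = -66.56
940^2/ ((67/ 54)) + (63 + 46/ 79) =3769774141/ 5293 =712218.81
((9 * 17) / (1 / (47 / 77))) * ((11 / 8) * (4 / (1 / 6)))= 21573 / 7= 3081.86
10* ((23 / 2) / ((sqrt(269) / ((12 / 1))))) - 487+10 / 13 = -6321 / 13+1380* sqrt(269) / 269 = -402.09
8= 8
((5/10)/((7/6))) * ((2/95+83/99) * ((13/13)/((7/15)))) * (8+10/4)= 24249/2926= 8.29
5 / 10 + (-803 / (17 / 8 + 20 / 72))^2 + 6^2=111723.82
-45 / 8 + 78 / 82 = -1533 / 328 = -4.67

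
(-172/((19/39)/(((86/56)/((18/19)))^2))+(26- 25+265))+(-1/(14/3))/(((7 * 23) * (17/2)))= -5476949827/8276688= -661.73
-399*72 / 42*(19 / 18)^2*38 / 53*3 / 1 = -260642 / 159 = -1639.26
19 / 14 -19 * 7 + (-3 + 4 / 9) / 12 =-99683 / 756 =-131.86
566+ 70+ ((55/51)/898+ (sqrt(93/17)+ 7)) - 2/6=sqrt(1581)/17+ 29432903/45798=645.01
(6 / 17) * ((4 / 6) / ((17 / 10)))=40 / 289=0.14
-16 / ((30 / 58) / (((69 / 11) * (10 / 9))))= -215.60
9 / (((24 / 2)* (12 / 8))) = 1 / 2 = 0.50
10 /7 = 1.43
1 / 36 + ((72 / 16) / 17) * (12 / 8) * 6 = 1475 / 612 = 2.41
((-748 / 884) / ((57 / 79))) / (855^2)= -869 / 541689525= -0.00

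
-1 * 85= -85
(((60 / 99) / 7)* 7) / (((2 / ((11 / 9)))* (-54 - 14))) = -5 / 918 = -0.01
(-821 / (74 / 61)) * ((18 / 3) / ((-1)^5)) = 150243 / 37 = 4060.62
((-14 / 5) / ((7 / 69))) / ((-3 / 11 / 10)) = 1012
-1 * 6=-6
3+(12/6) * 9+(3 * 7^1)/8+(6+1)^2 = 581/8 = 72.62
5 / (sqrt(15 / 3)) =sqrt(5) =2.24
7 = 7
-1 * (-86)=86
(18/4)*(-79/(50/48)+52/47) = -395154/1175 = -336.30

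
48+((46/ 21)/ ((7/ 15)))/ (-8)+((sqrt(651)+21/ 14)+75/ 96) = sqrt(651)+77921/ 1568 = 75.21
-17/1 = -17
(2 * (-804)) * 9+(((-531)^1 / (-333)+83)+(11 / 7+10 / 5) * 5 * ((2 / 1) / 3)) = -11169764 / 777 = -14375.50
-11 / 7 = -1.57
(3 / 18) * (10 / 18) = 5 / 54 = 0.09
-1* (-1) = 1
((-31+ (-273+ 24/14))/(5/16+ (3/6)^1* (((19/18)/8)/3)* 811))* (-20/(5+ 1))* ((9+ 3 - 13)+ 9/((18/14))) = 36564480/109753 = 333.15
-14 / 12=-7 / 6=-1.17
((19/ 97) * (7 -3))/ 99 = 76/ 9603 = 0.01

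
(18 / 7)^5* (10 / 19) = 18895680 / 319333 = 59.17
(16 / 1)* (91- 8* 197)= -23760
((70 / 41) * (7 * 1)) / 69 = 490 / 2829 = 0.17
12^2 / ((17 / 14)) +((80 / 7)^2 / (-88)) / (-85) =1086784 / 9163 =118.61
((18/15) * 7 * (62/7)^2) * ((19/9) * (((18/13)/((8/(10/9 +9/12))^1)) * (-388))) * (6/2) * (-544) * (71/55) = 9166652536768/25025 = 366299801.67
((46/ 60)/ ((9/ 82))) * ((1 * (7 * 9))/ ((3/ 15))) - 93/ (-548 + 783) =1550956/ 705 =2199.94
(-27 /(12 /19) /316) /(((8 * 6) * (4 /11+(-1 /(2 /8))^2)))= -209 /1213440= -0.00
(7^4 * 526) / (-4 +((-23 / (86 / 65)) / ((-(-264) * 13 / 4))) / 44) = -315408190944 / 999091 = -315695.16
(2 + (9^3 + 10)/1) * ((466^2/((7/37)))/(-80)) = -1488441513/140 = -10631725.09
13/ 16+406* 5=32493/ 16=2030.81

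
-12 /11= -1.09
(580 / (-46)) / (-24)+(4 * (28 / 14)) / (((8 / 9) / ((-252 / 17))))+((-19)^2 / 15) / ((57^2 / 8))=-28045123 / 211140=-132.83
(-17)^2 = 289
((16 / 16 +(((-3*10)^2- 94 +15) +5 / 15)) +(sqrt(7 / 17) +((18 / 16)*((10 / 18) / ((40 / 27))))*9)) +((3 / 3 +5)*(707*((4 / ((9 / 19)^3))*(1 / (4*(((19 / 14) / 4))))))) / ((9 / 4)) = sqrt(119) / 17 +7433500337 / 139968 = 53109.21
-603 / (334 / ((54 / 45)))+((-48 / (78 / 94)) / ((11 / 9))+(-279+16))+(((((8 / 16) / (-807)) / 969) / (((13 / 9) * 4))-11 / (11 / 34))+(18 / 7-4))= -202138653248439 / 580985565160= -347.92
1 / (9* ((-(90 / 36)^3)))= -0.01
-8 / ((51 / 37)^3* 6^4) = -50653 / 21489462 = -0.00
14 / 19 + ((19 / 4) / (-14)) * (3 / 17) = 12245 / 18088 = 0.68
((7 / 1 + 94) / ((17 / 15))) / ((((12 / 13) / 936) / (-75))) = -6777397.06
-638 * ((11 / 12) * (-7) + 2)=16907 / 6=2817.83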